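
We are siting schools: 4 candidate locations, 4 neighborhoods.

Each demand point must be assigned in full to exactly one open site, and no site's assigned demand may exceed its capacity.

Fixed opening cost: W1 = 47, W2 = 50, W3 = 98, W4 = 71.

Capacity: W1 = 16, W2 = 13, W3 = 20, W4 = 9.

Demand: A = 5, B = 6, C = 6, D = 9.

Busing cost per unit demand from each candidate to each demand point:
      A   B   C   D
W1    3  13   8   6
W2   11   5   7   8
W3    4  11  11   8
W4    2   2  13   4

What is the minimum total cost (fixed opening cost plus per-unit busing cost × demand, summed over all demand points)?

Open {W1, W2}; cheapest assignment that respects the capacities:
  W1 (cap 16, load 14): A, D — cost 5×3 + 9×6 = 69
  W2 (cap 13, load 12): B, C — cost 6×5 + 6×7 = 72
  Shipping 141, fixed 97 → total 238.
  Any other capacity-feasible assignment to {W1, W2} ships for at least 141.
Compare {W1, W2, W4}: its best feasible assignment gives total 291.
Compare {W2, W3}: its best feasible assignment gives total 312.
Every other set of open sites that can feasibly serve all demand totals ≥ 291 even under its best assignment. Minimum: 238.

238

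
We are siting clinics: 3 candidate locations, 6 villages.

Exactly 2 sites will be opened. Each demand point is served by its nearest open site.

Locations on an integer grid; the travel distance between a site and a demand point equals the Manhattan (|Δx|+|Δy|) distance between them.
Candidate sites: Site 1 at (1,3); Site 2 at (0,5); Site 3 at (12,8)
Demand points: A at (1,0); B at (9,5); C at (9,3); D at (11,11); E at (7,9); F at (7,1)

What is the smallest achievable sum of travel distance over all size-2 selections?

35

Open {Site 1, Site 3}.
  A→Site 1 3, B→Site 3 6, C→Site 1 8, D→Site 3 4, E→Site 3 6, F→Site 1 8  ⇒ total 35.
Compare {Site 2, Site 3}: total 41.
Compare {Site 1, Site 2}: total 56.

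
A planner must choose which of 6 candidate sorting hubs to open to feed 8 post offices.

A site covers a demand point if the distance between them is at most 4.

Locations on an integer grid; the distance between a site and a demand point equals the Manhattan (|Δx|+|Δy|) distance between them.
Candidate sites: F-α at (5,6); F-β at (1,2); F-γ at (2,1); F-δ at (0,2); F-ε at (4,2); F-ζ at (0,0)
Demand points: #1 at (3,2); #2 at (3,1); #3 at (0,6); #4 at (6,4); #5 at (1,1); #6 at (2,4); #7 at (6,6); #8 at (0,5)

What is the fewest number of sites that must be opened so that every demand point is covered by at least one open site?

2

Coverage sets (demand points within 4 of each site):
  F-α: {#4, #7}
  F-β: {#1, #2, #5, #6, #8}
  F-γ: {#1, #2, #5, #6}
  F-δ: {#1, #2, #3, #5, #6, #8}
  F-ε: {#1, #2, #4, #5, #6}
  F-ζ: {#2, #5}
No single site covers all 8 demand points.
But {F-α, F-δ} covers everything, so the minimum is 2.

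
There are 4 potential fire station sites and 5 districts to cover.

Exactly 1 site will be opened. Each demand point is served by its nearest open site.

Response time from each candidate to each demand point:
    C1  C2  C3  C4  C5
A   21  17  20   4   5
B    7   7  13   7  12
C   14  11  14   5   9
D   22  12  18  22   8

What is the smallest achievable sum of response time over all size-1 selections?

46

Open {B}.
  C1→B 7, C2→B 7, C3→B 13, C4→B 7, C5→B 12  ⇒ total 46.
Compare {C}: total 53.
Compare {A}: total 67.
No size-1 selection does better; minimum is 46.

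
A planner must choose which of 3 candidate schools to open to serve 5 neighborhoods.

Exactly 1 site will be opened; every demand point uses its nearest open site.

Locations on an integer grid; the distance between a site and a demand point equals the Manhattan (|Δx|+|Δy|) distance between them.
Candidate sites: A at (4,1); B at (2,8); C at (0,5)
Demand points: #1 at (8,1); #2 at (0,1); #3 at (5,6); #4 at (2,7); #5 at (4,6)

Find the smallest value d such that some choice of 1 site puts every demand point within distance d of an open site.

Open {A}.
  Farthest demand point is #4 at distance 8 (to A); all others are ≤ 8.
With {C} the worst case is 12.
With {B} the worst case is 13.
No size-1 selection achieves below 8.

8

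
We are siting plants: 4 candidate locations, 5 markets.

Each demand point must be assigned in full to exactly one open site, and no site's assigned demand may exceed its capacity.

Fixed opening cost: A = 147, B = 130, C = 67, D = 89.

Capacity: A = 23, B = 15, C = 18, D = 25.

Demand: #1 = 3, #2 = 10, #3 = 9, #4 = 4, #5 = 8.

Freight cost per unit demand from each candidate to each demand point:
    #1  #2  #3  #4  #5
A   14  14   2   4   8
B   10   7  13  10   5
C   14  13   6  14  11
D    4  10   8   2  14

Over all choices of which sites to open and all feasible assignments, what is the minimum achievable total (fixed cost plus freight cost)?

418

Open {C, D}; cheapest assignment that respects the capacities:
  C (cap 18, load 17): #3, #5 — cost 9×6 + 8×11 = 142
  D (cap 25, load 17): #1, #2, #4 — cost 3×4 + 10×10 + 4×2 = 120
  Shipping 262, fixed 156 → total 418.
  Any other capacity-feasible assignment to {C, D} ships for at least 262.
Compare {A, D}: its best feasible assignment gives total 438.
Compare {B, D}: its best feasible assignment gives total 469.
Every other set of open sites that can feasibly serve all demand totals ≥ 438 even under its best assignment. Minimum: 418.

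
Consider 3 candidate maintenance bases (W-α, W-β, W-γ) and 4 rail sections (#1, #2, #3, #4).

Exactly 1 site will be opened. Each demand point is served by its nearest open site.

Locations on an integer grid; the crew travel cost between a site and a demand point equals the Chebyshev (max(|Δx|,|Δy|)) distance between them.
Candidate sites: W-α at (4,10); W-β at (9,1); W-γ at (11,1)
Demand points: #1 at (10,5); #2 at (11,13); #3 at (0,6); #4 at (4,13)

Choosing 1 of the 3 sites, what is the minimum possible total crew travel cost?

Open {W-α}.
  #1→W-α 6, #2→W-α 7, #3→W-α 4, #4→W-α 3  ⇒ total 20.
Compare {W-β}: total 37.
Compare {W-γ}: total 39.

20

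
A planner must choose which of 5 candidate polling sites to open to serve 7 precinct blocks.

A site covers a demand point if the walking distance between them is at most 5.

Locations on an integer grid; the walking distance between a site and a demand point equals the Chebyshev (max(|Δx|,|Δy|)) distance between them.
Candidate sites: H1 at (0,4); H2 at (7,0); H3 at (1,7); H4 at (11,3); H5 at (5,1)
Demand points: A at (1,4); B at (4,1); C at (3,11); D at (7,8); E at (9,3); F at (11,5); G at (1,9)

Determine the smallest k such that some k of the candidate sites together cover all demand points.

3

Coverage sets (demand points within 5 of each site):
  H1: {A, B, G}
  H2: {B, E, F}
  H3: {A, C, G}
  H4: {D, E, F}
  H5: {A, B, E}
No 2 sites suffice: every size-2 union leaves at least one demand point uncovered.
But {H1, H3, H4} covers everything, so the minimum is 3.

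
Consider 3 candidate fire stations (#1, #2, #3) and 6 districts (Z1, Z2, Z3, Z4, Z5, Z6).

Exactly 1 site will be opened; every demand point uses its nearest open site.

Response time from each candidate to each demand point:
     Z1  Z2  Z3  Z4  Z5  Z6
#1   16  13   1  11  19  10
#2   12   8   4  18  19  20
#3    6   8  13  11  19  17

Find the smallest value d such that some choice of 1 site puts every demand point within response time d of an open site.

Open {#1}.
  Farthest demand point is Z5 at response time 19 (to #1); all others are ≤ 19.
With {#3} the worst case is 19.
With {#2} the worst case is 20.
No size-1 selection achieves below 19.

19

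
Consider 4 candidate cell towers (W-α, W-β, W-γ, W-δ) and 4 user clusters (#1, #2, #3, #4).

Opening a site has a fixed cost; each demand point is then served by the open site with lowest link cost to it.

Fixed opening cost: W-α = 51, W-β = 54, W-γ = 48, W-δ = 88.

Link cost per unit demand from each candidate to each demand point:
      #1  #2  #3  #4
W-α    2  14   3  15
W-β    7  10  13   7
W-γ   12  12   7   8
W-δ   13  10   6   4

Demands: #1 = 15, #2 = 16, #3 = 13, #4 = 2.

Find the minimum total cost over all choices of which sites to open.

Open {W-α, W-β}: assign each demand point to its cheapest open site.
  #1→W-α 15×2=30, #2→W-β 16×10=160, #3→W-α 13×3=39, #4→W-β 2×7=14
  link cost 243, fixed 105 → total 348.
Compare {W-α}: link cost 323 + fixed 51 = 374.
Compare {W-α, W-γ}: link cost 277 + fixed 99 = 376.
Compare {W-α, W-δ}: link cost 237 + fixed 139 = 376.
All other subsets cost ≥ 374. Minimum total cost: 348.

348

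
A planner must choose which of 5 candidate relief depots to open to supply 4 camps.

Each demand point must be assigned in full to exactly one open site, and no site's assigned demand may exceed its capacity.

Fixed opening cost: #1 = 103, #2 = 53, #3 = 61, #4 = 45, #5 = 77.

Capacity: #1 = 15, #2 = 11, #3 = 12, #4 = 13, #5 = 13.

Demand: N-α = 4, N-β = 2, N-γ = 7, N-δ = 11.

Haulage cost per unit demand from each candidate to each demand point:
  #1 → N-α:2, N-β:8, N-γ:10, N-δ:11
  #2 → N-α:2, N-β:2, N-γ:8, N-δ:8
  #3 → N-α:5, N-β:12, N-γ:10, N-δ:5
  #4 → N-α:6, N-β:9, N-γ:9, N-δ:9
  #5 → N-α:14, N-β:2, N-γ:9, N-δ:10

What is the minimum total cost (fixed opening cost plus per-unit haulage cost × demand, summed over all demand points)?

266

Open {#3, #4}; cheapest assignment that respects the capacities:
  #3 (cap 12, load 11): N-δ — cost 11×5 = 55
  #4 (cap 13, load 13): N-α, N-β, N-γ — cost 4×6 + 2×9 + 7×9 = 105
  Shipping 160, fixed 106 → total 266.
  Any other capacity-feasible assignment to {#3, #4} ships for at least 160.
Compare {#2, #4}: its best feasible assignment gives total 279.
Compare {#2, #3, #4}: its best feasible assignment gives total 289.
Every other set of open sites that can feasibly serve all demand totals ≥ 279 even under its best assignment. Minimum: 266.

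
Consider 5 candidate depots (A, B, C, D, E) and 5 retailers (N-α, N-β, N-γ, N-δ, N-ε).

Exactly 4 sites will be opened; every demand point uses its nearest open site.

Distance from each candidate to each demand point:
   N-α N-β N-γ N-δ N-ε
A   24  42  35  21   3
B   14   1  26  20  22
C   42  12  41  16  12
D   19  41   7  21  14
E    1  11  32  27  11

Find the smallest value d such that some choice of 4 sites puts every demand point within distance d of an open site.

Open {A, B, C, D}.
  Farthest demand point is N-δ at distance 16 (to C); all others are ≤ 16.
With {A, C, D, E} the worst case is 16.
With {B, C, D, E} the worst case is 16.
No size-4 selection achieves below 16.

16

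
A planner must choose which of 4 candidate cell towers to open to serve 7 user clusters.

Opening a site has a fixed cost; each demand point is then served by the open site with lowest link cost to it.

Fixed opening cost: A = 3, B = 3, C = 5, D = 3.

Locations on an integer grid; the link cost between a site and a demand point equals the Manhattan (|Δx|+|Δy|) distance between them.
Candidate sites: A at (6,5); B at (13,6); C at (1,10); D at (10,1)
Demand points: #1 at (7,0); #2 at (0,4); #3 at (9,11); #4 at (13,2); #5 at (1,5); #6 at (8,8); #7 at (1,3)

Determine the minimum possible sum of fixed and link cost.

Open {A, D}: assign each demand point to its cheapest open site.
  #1→D 4, #2→A 7, #3→A 9, #4→D 4, #5→A 5, #6→A 5, #7→A 7
  link cost 41, fixed 6 → total 47.
Compare {A, B}: link cost 43 + fixed 6 = 49.
Compare {A, B, D}: link cost 41 + fixed 9 = 50.
Compare {A}: link cost 49 + fixed 3 = 52.
All other subsets cost ≥ 49. Minimum total cost: 47.

47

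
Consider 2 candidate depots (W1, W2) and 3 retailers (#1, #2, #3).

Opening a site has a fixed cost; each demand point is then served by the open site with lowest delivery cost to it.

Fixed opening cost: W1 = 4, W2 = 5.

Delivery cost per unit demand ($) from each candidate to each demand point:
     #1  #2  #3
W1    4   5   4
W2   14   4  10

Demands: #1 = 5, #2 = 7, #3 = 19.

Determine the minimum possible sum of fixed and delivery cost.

133

Open {W1, W2}: assign each demand point to its cheapest open site.
  #1→W1 5×4=20, #2→W2 7×4=28, #3→W1 19×4=76
  delivery cost 124, fixed 9 → total 133.
Compare {W1}: delivery cost 131 + fixed 4 = 135.
Compare {W2}: delivery cost 288 + fixed 5 = 293.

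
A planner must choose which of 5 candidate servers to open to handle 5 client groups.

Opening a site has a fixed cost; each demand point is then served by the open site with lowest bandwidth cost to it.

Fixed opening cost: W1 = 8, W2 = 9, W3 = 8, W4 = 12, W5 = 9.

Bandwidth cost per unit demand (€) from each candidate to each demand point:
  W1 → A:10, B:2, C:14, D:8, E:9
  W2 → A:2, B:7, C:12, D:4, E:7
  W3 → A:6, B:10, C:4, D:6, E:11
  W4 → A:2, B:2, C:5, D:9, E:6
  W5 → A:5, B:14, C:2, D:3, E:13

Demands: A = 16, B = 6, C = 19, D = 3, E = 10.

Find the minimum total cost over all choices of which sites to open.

Open {W4, W5}: assign each demand point to its cheapest open site.
  A→W4 16×2=32, B→W4 6×2=12, C→W5 19×2=38, D→W5 3×3=9, E→W4 10×6=60
  bandwidth cost 151, fixed 21 → total 172.
Compare {W1, W4, W5}: bandwidth cost 151 + fixed 29 = 180.
Compare {W3, W4, W5}: bandwidth cost 151 + fixed 29 = 180.
Compare {W2, W4, W5}: bandwidth cost 151 + fixed 30 = 181.
All other subsets cost ≥ 180. Minimum total cost: 172.

172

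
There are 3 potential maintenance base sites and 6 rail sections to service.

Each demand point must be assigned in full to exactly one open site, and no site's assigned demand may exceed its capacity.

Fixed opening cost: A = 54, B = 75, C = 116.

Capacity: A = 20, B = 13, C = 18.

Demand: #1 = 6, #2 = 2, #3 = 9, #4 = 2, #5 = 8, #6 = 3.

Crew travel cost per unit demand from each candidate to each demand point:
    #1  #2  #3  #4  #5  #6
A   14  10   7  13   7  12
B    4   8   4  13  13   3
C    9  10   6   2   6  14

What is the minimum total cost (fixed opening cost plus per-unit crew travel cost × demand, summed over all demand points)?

Open {A, B}; cheapest assignment that respects the capacities:
  A (cap 20, load 19): #3, #4, #5 — cost 9×7 + 2×13 + 8×7 = 145
  B (cap 13, load 11): #1, #2, #6 — cost 6×4 + 2×8 + 3×3 = 49
  Shipping 194, fixed 129 → total 323.
  Any other capacity-feasible assignment to {A, B} ships for at least 194.
Compare {B, C}: its best feasible assignment gives total 362.
Compare {A, C}: its best feasible assignment gives total 394.
Every other set of open sites that can feasibly serve all demand totals ≥ 362 even under its best assignment. Minimum: 323.

323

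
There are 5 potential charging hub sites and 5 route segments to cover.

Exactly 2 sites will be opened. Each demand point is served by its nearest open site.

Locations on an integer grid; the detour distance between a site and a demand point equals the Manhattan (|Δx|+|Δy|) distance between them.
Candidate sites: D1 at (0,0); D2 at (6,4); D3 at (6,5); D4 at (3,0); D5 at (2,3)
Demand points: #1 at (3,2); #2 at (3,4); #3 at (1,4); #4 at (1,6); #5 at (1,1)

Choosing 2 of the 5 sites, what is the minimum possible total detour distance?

Open {D1, D5}.
  #1→D5 2, #2→D5 2, #3→D5 2, #4→D5 4, #5→D1 2  ⇒ total 12.
Compare {D2, D5}: total 13.
Compare {D3, D5}: total 13.
No size-2 selection does better; minimum is 12.

12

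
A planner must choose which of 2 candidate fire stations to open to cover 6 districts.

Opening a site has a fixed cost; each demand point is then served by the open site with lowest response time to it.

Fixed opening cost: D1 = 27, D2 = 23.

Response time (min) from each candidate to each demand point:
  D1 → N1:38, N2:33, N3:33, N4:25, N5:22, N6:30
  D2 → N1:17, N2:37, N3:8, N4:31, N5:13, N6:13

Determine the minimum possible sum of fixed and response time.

142

Open {D2}: assign each demand point to its cheapest open site.
  N1→D2 17, N2→D2 37, N3→D2 8, N4→D2 31, N5→D2 13, N6→D2 13
  response time 119, fixed 23 → total 142.
Compare {D1, D2}: response time 109 + fixed 50 = 159.
Compare {D1}: response time 181 + fixed 27 = 208.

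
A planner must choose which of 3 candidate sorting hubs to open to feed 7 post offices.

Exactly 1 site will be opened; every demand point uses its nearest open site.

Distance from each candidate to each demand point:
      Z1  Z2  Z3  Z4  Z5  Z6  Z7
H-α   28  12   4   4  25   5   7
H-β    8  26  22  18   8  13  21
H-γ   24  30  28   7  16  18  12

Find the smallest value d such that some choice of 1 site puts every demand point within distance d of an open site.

26

Open {H-β}.
  Farthest demand point is Z2 at distance 26 (to H-β); all others are ≤ 26.
With {H-α} the worst case is 28.
With {H-γ} the worst case is 30.
No size-1 selection achieves below 26.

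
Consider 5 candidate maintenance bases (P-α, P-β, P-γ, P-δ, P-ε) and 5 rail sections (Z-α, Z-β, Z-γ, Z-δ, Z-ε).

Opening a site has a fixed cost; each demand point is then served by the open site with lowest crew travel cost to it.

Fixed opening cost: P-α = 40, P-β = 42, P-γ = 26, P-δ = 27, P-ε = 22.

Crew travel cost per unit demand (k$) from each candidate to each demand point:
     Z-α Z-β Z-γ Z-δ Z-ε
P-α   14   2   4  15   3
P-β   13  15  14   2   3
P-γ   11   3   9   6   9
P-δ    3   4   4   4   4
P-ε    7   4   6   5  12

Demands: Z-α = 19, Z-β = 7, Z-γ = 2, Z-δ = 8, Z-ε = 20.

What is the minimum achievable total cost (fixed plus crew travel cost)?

232

Open {P-δ}: assign each demand point to its cheapest open site.
  Z-α→P-δ 19×3=57, Z-β→P-δ 7×4=28, Z-γ→P-δ 2×4=8, Z-δ→P-δ 8×4=32, Z-ε→P-δ 20×4=80
  crew travel cost 205, fixed 27 → total 232.
Compare {P-α, P-δ}: crew travel cost 171 + fixed 67 = 238.
Compare {P-β, P-δ}: crew travel cost 169 + fixed 69 = 238.
Compare {P-γ, P-δ}: crew travel cost 198 + fixed 53 = 251.
All other subsets cost ≥ 238. Minimum total cost: 232.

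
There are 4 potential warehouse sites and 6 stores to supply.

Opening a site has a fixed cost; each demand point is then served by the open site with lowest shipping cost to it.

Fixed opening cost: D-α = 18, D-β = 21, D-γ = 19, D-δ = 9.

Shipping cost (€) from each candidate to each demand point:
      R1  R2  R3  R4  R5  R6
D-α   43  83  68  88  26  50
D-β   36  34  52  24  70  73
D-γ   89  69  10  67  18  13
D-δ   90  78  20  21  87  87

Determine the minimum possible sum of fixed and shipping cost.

Open {D-β, D-γ}: assign each demand point to its cheapest open site.
  R1→D-β 36, R2→D-β 34, R3→D-γ 10, R4→D-β 24, R5→D-γ 18, R6→D-γ 13
  shipping cost 135, fixed 40 → total 175.
Compare {D-β, D-γ, D-δ}: shipping cost 132 + fixed 49 = 181.
Compare {D-α, D-β, D-γ}: shipping cost 135 + fixed 58 = 193.
Compare {D-α, D-β, D-γ, D-δ}: shipping cost 132 + fixed 67 = 199.
All other subsets cost ≥ 181. Minimum total cost: 175.

175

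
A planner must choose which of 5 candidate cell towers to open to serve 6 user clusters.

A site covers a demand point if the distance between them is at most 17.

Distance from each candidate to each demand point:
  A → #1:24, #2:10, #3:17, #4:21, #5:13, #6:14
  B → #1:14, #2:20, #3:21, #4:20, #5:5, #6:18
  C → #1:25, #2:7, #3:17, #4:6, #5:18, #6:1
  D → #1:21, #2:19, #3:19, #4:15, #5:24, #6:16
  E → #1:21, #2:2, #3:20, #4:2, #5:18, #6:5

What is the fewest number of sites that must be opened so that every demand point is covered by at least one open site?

2

Coverage sets (demand points within 17 of each site):
  A: {#2, #3, #5, #6}
  B: {#1, #5}
  C: {#2, #3, #4, #6}
  D: {#4, #6}
  E: {#2, #4, #6}
No single site covers all 6 demand points.
But {B, C} covers everything, so the minimum is 2.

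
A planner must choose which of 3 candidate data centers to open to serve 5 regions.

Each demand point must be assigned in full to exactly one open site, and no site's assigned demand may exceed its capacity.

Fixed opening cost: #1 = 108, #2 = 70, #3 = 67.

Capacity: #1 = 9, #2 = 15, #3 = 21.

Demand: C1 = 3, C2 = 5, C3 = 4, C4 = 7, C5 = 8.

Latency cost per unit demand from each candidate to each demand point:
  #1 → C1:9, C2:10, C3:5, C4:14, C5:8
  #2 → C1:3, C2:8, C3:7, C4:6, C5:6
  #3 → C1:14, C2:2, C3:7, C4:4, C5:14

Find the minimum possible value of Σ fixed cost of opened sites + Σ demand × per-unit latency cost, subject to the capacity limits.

Open {#2, #3}; cheapest assignment that respects the capacities:
  #2 (cap 15, load 15): C1, C3, C5 — cost 3×3 + 4×7 + 8×6 = 85
  #3 (cap 21, load 12): C2, C4 — cost 5×2 + 7×4 = 38
  Shipping 123, fixed 137 → total 260.
  Any other capacity-feasible assignment to {#2, #3} ships for at least 123.
Compare {#1, #3}: its best feasible assignment gives total 347.
Compare {#1, #2, #3}: its best feasible assignment gives total 360.
Every other set of open sites that can feasibly serve all demand totals ≥ 347 even under its best assignment. Minimum: 260.

260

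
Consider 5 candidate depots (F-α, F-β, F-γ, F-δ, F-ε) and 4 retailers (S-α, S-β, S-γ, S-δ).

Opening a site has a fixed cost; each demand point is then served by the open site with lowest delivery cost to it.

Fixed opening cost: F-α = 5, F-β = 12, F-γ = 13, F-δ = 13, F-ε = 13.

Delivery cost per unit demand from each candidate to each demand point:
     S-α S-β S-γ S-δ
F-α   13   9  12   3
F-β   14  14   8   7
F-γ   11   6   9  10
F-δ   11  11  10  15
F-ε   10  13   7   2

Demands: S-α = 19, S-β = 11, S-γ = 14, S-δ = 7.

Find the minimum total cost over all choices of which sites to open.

394

Open {F-γ, F-ε}: assign each demand point to its cheapest open site.
  S-α→F-ε 19×10=190, S-β→F-γ 11×6=66, S-γ→F-ε 14×7=98, S-δ→F-ε 7×2=14
  delivery cost 368, fixed 26 → total 394.
Compare {F-α, F-γ, F-ε}: delivery cost 368 + fixed 31 = 399.
Compare {F-β, F-γ, F-ε}: delivery cost 368 + fixed 38 = 406.
Compare {F-γ, F-δ, F-ε}: delivery cost 368 + fixed 39 = 407.
All other subsets cost ≥ 399. Minimum total cost: 394.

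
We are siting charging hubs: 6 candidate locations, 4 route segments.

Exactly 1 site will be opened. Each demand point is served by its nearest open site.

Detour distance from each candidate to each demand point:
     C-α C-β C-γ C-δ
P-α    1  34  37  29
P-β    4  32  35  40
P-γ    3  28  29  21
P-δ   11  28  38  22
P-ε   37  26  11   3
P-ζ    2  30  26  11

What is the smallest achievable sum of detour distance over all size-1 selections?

Open {P-ζ}.
  C-α→P-ζ 2, C-β→P-ζ 30, C-γ→P-ζ 26, C-δ→P-ζ 11  ⇒ total 69.
Compare {P-ε}: total 77.
Compare {P-γ}: total 81.
No size-1 selection does better; minimum is 69.

69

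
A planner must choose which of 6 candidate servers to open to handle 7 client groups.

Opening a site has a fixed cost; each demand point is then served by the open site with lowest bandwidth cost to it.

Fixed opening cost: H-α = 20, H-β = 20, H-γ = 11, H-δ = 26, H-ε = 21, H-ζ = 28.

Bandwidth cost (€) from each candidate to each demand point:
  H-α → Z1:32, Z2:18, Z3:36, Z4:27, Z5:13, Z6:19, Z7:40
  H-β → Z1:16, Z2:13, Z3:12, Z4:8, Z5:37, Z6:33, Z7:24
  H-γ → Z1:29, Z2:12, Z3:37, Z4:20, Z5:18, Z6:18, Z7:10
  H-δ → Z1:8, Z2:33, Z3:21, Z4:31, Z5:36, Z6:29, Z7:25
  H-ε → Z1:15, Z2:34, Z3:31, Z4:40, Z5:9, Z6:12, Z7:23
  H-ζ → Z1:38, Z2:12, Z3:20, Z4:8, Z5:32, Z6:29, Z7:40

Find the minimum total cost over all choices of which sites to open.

Open {H-β, H-γ}: assign each demand point to its cheapest open site.
  Z1→H-β 16, Z2→H-γ 12, Z3→H-β 12, Z4→H-β 8, Z5→H-γ 18, Z6→H-γ 18, Z7→H-γ 10
  bandwidth cost 94, fixed 31 → total 125.
Compare {H-β, H-γ, H-ε}: bandwidth cost 78 + fixed 52 = 130.
Compare {H-β, H-ε}: bandwidth cost 92 + fixed 41 = 133.
Compare {H-α, H-β, H-γ}: bandwidth cost 89 + fixed 51 = 140.
All other subsets cost ≥ 130. Minimum total cost: 125.

125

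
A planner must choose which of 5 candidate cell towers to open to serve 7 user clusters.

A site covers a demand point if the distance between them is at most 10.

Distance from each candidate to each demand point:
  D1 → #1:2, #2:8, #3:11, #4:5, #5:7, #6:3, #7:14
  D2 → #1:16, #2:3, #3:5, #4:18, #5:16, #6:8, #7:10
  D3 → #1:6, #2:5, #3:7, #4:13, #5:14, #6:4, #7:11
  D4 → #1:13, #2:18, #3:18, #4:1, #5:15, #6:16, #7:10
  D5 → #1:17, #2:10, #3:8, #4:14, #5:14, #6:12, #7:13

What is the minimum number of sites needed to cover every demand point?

Coverage sets (demand points within 10 of each site):
  D1: {#1, #2, #4, #5, #6}
  D2: {#2, #3, #6, #7}
  D3: {#1, #2, #3, #6}
  D4: {#4, #7}
  D5: {#2, #3}
No single site covers all 7 demand points.
But {D1, D2} covers everything, so the minimum is 2.

2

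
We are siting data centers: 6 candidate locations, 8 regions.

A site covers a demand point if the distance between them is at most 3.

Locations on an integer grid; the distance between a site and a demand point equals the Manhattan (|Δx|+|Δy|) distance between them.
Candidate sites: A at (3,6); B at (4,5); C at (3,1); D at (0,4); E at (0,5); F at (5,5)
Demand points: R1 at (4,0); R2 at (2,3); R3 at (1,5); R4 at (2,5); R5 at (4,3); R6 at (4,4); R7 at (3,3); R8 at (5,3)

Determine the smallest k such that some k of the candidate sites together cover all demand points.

Coverage sets (demand points within 3 of each site):
  A: {R3, R4, R6, R7}
  B: {R3, R4, R5, R6, R7, R8}
  C: {R1, R2, R5, R7}
  D: {R2, R3, R4}
  E: {R3, R4}
  F: {R4, R5, R6, R8}
No single site covers all 8 demand points.
But {B, C} covers everything, so the minimum is 2.

2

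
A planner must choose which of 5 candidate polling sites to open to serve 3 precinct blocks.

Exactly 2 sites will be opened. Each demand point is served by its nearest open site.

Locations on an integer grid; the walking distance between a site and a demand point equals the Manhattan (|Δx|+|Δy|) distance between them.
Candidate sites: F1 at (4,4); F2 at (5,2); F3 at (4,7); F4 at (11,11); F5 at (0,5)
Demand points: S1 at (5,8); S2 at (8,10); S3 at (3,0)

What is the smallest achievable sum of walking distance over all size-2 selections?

Open {F2, F3}.
  S1→F3 2, S2→F3 7, S3→F2 4  ⇒ total 13.
Compare {F1, F3}: total 14.
Compare {F1, F4}: total 14.
No size-2 selection does better; minimum is 13.

13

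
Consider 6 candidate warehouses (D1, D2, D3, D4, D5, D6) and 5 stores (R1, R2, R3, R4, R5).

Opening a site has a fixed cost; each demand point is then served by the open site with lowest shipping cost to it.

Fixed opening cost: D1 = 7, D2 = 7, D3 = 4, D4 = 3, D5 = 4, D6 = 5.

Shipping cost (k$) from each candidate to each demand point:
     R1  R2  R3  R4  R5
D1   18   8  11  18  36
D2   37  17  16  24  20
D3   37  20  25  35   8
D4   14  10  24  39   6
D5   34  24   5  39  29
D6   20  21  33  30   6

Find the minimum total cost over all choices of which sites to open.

Open {D1, D4, D5}: assign each demand point to its cheapest open site.
  R1→D4 14, R2→D1 8, R3→D5 5, R4→D1 18, R5→D4 6
  shipping cost 51, fixed 14 → total 65.
Compare {D1, D4}: shipping cost 57 + fixed 10 = 67.
Compare {D1, D3, D4, D5}: shipping cost 51 + fixed 18 = 69.
Compare {D1, D4, D5, D6}: shipping cost 51 + fixed 19 = 70.
All other subsets cost ≥ 67. Minimum total cost: 65.

65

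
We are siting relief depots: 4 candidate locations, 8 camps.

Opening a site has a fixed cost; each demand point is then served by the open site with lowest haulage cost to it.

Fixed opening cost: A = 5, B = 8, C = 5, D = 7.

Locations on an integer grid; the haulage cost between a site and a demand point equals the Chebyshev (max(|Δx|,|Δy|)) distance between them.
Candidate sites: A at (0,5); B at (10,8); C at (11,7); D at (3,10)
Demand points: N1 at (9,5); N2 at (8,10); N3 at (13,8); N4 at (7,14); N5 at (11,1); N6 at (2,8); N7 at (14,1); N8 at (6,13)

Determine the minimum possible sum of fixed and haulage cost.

Open {C, D}: assign each demand point to its cheapest open site.
  N1→C 2, N2→C 3, N3→C 2, N4→D 4, N5→C 6, N6→D 2, N7→C 6, N8→D 3
  haulage cost 28, fixed 12 → total 40.
Compare {A, C}: haulage cost 35 + fixed 10 = 45.
Compare {A, C, D}: haulage cost 28 + fixed 17 = 45.
Compare {C}: haulage cost 41 + fixed 5 = 46.
All other subsets cost ≥ 45. Minimum total cost: 40.

40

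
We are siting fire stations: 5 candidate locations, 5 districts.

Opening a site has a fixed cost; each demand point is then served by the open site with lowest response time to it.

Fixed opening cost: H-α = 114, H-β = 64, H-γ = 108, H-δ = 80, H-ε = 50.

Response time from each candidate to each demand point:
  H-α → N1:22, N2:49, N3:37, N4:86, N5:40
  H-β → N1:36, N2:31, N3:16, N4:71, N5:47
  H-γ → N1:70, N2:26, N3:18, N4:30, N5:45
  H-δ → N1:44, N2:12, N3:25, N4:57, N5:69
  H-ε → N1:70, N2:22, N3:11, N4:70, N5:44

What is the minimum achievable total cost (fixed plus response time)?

Open {H-β}: assign each demand point to its cheapest open site.
  N1→H-β 36, N2→H-β 31, N3→H-β 16, N4→H-β 71, N5→H-β 47
  response time 201, fixed 64 → total 265.
Compare {H-ε}: response time 217 + fixed 50 = 267.
Compare {H-δ}: response time 207 + fixed 80 = 287.
Compare {H-γ}: response time 189 + fixed 108 = 297.
All other subsets cost ≥ 267. Minimum total cost: 265.

265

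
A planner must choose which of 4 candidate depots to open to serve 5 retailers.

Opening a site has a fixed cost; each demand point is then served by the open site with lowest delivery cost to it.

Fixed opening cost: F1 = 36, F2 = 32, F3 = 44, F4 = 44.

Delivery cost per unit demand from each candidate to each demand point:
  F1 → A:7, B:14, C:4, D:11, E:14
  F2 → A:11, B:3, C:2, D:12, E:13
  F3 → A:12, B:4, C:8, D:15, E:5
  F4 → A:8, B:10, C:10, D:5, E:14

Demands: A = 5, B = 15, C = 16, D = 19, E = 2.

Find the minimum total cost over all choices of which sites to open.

314

Open {F2, F4}: assign each demand point to its cheapest open site.
  A→F4 5×8=40, B→F2 15×3=45, C→F2 16×2=32, D→F4 19×5=95, E→F2 2×13=26
  delivery cost 238, fixed 76 → total 314.
Compare {F2, F3, F4}: delivery cost 222 + fixed 120 = 342.
Compare {F1, F2, F4}: delivery cost 233 + fixed 112 = 345.
Compare {F1, F2, F3, F4}: delivery cost 217 + fixed 156 = 373.
All other subsets cost ≥ 342. Minimum total cost: 314.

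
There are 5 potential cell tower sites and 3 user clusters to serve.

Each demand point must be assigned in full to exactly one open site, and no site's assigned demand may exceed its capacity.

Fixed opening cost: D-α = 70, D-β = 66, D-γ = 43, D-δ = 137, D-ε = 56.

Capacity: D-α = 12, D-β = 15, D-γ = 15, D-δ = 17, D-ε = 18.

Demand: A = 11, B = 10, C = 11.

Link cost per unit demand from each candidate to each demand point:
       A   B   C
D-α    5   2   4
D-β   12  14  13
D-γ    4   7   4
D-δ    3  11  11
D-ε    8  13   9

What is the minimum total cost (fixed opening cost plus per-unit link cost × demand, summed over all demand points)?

321

Open {D-α, D-γ, D-ε}; cheapest assignment that respects the capacities:
  D-α (cap 12, load 10): B — cost 10×2 = 20
  D-γ (cap 15, load 11): C — cost 11×4 = 44
  D-ε (cap 18, load 11): A — cost 11×8 = 88
  Shipping 152, fixed 169 → total 321.
  Any other capacity-feasible assignment to {D-α, D-γ, D-ε} ships for at least 152.
Compare {D-α, D-γ, D-δ}: its best feasible assignment gives total 347.
Compare {D-α, D-β, D-γ}: its best feasible assignment gives total 375.
Every other set of open sites that can feasibly serve all demand totals ≥ 347 even under its best assignment. Minimum: 321.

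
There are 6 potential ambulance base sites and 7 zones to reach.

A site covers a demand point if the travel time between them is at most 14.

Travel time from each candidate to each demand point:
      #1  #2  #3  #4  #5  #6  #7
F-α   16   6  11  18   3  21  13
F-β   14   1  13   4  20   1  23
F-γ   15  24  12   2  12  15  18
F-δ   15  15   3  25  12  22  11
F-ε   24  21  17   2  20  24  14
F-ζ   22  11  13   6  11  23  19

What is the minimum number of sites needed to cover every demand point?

2

Coverage sets (demand points within 14 of each site):
  F-α: {#2, #3, #5, #7}
  F-β: {#1, #2, #3, #4, #6}
  F-γ: {#3, #4, #5}
  F-δ: {#3, #5, #7}
  F-ε: {#4, #7}
  F-ζ: {#2, #3, #4, #5}
No single site covers all 7 demand points.
But {F-α, F-β} covers everything, so the minimum is 2.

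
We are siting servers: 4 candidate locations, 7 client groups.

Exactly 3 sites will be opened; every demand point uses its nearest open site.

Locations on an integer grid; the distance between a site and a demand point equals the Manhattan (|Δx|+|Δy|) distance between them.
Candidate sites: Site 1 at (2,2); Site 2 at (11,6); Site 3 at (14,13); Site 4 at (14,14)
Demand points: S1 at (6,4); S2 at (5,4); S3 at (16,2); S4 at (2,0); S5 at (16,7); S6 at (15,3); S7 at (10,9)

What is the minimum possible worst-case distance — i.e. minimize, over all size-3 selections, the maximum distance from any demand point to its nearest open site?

9

Open {Site 1, Site 2, Site 3}.
  Farthest demand point is S3 at distance 9 (to Site 2); all others are ≤ 9.
With {Site 1, Site 2, Site 4} the worst case is 9.
With {Site 1, Site 3, Site 4} the worst case is 13.
No size-3 selection achieves below 9.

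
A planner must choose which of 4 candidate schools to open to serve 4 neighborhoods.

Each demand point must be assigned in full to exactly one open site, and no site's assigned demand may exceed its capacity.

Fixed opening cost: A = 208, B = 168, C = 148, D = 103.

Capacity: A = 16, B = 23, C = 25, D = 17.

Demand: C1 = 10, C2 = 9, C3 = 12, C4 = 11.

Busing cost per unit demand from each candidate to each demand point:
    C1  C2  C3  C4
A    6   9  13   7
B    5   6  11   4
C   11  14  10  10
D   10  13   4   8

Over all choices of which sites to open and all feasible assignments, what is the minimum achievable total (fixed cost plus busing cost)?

Open {B, C}; cheapest assignment that respects the capacities:
  B (cap 23, load 20): C2, C4 — cost 9×6 + 11×4 = 98
  C (cap 25, load 22): C1, C3 — cost 10×11 + 12×10 = 230
  Shipping 328, fixed 316 → total 644.
  Any other capacity-feasible assignment to {B, C} ships for at least 328.
Compare {B, C, D}: its best feasible assignment gives total 675.
Compare {A, B, D}: its best feasible assignment gives total 685.
Every other set of open sites that can feasibly serve all demand totals ≥ 675 even under its best assignment. Minimum: 644.

644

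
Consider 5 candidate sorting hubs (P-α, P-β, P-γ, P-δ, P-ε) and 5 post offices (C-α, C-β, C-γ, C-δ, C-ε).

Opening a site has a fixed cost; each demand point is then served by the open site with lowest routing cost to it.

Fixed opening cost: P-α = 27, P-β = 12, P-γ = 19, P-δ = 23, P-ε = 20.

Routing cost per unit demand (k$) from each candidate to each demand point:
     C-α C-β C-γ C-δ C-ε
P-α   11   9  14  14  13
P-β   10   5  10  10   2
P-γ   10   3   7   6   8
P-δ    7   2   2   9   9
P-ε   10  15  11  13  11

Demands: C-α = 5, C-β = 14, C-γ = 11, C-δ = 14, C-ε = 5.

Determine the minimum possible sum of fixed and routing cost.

Open {P-β, P-γ, P-δ}: assign each demand point to its cheapest open site.
  C-α→P-δ 5×7=35, C-β→P-δ 14×2=28, C-γ→P-δ 11×2=22, C-δ→P-γ 14×6=84, C-ε→P-β 5×2=10
  routing cost 179, fixed 54 → total 233.
Compare {P-γ, P-δ}: routing cost 209 + fixed 42 = 251.
Compare {P-β, P-γ, P-δ, P-ε}: routing cost 179 + fixed 74 = 253.
Compare {P-β, P-δ}: routing cost 221 + fixed 35 = 256.
All other subsets cost ≥ 251. Minimum total cost: 233.

233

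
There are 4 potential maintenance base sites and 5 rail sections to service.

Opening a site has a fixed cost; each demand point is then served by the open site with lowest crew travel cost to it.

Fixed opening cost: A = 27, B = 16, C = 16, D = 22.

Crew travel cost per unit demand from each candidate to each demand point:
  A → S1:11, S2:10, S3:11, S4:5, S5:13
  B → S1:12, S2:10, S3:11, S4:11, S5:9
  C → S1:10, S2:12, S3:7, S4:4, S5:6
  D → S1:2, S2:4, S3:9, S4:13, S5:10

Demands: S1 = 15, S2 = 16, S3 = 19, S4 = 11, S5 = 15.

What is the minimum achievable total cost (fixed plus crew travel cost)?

399

Open {C, D}: assign each demand point to its cheapest open site.
  S1→D 15×2=30, S2→D 16×4=64, S3→C 19×7=133, S4→C 11×4=44, S5→C 15×6=90
  crew travel cost 361, fixed 38 → total 399.
Compare {B, C, D}: crew travel cost 361 + fixed 54 = 415.
Compare {A, C, D}: crew travel cost 361 + fixed 65 = 426.
Compare {A, B, C, D}: crew travel cost 361 + fixed 81 = 442.
All other subsets cost ≥ 415. Minimum total cost: 399.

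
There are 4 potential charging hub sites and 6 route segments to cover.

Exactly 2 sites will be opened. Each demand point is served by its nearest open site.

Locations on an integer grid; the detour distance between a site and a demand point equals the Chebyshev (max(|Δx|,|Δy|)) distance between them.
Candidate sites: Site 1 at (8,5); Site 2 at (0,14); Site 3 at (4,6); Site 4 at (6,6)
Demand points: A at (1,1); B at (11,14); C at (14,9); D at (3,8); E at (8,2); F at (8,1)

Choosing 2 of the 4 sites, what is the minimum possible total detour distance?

28

Open {Site 1, Site 3}.
  A→Site 3 5, B→Site 3 8, C→Site 1 6, D→Site 3 2, E→Site 1 3, F→Site 1 4  ⇒ total 28.
Compare {Site 1, Site 4}: total 29.
Compare {Site 3, Site 4}: total 32.
No size-2 selection does better; minimum is 28.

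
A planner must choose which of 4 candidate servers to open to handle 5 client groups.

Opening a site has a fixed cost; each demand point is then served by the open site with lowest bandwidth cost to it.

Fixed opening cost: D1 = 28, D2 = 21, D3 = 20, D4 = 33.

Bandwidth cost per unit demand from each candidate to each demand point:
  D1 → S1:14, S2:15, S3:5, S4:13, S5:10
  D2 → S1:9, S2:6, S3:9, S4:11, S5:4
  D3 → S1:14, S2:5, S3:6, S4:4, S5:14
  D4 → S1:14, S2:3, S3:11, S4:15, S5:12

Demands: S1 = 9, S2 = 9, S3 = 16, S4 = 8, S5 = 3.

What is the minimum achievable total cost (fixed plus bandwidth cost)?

307

Open {D2, D3}: assign each demand point to its cheapest open site.
  S1→D2 9×9=81, S2→D3 9×5=45, S3→D3 16×6=96, S4→D3 8×4=32, S5→D2 3×4=12
  bandwidth cost 266, fixed 41 → total 307.
Compare {D1, D2, D3}: bandwidth cost 250 + fixed 69 = 319.
Compare {D2, D3, D4}: bandwidth cost 248 + fixed 74 = 322.
Compare {D1, D2, D3, D4}: bandwidth cost 232 + fixed 102 = 334.
All other subsets cost ≥ 319. Minimum total cost: 307.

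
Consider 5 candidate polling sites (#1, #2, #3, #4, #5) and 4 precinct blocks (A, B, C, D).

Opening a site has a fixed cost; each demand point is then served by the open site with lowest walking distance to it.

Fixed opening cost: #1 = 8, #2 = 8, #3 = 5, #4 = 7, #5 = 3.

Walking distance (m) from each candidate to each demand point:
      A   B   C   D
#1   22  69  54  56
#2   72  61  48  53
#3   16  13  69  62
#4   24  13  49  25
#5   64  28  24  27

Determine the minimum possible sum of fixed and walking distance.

88

Open {#3, #5}: assign each demand point to its cheapest open site.
  A→#3 16, B→#3 13, C→#5 24, D→#5 27
  walking distance 80, fixed 8 → total 88.
Compare {#3, #4, #5}: walking distance 78 + fixed 15 = 93.
Compare {#4, #5}: walking distance 86 + fixed 10 = 96.
Compare {#1, #3, #5}: walking distance 80 + fixed 16 = 96.
All other subsets cost ≥ 93. Minimum total cost: 88.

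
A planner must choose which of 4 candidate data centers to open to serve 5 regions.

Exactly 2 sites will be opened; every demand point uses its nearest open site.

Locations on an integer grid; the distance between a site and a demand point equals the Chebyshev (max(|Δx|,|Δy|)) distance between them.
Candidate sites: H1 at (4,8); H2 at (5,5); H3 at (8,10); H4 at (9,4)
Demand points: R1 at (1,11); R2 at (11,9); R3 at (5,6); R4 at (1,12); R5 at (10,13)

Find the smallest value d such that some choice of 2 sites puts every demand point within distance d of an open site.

4

Open {H1, H3}.
  Farthest demand point is R4 at distance 4 (to H1); all others are ≤ 4.
With {H1, H2} the worst case is 6.
With {H1, H4} the worst case is 6.
No size-2 selection achieves below 4.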